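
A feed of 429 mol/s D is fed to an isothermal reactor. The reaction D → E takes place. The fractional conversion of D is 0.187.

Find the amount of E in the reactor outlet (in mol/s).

80.2 mol/s

D reacted = 0.187 × 429 = 80.22 mol/s; ν_D = −1, so ξ = 80.22/1 = 80.22 mol/s.
Outlet amounts (n = n₀ + ν ξ):
  D: 429 − 1(80.22) = 348.8
  E: 0 + 1(80.22) = 80.22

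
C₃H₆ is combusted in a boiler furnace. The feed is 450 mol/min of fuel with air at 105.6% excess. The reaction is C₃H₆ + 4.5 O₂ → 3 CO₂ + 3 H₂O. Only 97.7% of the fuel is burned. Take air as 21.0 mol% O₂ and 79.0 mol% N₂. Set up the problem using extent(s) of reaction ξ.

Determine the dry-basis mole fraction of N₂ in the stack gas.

Stoichiometric O₂ = 4.5 × 450 = 2025 mol/min; O₂ fed = 2025 × 2.056 = 4163 mol/min.
N₂ fed = 4163 × 79/21 = 15660 mol/min.
Fuel reacted = 0.977 × 450 → ξ = 439.6 mol/min.
Outlet (n = n₀ + ν ξ):
  C₃H₆: 450 − 1(439.6) = 10.35
  O₂: 4163 − 4.5(439.6) = 2185
  N₂: 15660 (inert)
  CO₂: 0 + 3(439.6) = 1319
  H₂O: 0 + 3(439.6) = 1319
Dry total = 19180 mol/min; y_N₂ (dry) = 15660 / 19180 = 0.8167.

0.817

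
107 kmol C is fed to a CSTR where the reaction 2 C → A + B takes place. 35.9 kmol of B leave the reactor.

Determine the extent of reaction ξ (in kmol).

For B: n = n₀ + 1ξ → 35.9 = 0 + 1ξ, giving ξ = 35.9 kmol.
Outlet amounts (n = n₀ + ν ξ):
  C: 107 − 2(35.9) = 35.2
  A: 0 + 1(35.9) = 35.9
  B: 0 + 1(35.9) = 35.9

ξ = 35.9 kmol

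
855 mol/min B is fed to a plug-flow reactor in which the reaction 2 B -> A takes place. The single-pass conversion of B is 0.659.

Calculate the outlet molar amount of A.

282 mol/min

B reacted = 0.659 × 855 = 563.4 mol/min; ν_B = −2, so ξ = 563.4/2 = 281.7 mol/min.
Outlet amounts (n = n₀ + ν ξ):
  B: 855 − 2(281.7) = 291.6
  A: 0 + 1(281.7) = 281.7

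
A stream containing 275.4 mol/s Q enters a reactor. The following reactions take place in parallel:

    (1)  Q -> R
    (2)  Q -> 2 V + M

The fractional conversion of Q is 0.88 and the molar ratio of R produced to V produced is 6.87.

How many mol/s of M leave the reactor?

16.4 mol/s

Conversion of Q: Q consumed = 0.88 × 275.4 = 242.4 mol/s = 1ξ₁ + 1ξ₂.
Selectivity: 1ξ₁ / (2ξ₂) = 6.87 → ξ₁ = 13.74 ξ₂.
Substitute: (1·13.74 + 1) ξ₂ = 242.4 → ξ₂ = 16.44 mol/s, ξ₁ = 225.9 mol/s.
Outlet amounts (n = n₀ + Σ ν·ξ):
  Q: 275.4 − 1(225.9) − 1(16.44) = 33.05
  R: 0 + 1(225.9) = 225.9
  V: 0 + 2(16.44) = 32.88
  M: 0 + 1(16.44) = 16.44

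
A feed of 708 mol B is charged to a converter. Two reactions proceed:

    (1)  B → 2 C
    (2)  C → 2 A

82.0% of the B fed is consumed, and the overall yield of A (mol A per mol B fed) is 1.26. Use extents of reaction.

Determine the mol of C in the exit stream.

715 mol

Conversion of B: B consumed = 1ξ₁ = 0.82 × 708 → ξ₁ = 580.6 mol.
Yield of A: 2ξ₂ / 708 = 1.26 → ξ₂ = 446 mol.
Outlet amounts (n = n₀ + Σ ν·ξ):
  B: 708 − 1(580.6) = 127.4
  C: 0 + 2(580.6) − 1(446) = 715.1
  A: 0 + 2(446) = 892.1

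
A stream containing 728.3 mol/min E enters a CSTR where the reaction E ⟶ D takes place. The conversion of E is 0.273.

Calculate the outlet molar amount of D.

199 mol/min

E reacted = 0.273 × 728.3 = 198.8 mol/min; ν_E = −1, so ξ = 198.8/1 = 198.8 mol/min.
Outlet amounts (n = n₀ + ν ξ):
  E: 728.3 − 1(198.8) = 529.5
  D: 0 + 1(198.8) = 198.8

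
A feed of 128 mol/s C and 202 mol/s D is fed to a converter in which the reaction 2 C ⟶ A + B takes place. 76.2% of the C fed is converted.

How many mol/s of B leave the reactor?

48.8 mol/s

C reacted = 0.762 × 128 = 97.54 mol/s; ν_C = −2, so ξ = 97.54/2 = 48.77 mol/s.
Outlet amounts (n = n₀ + ν ξ):
  C: 128 − 2(48.77) = 30.46
  A: 0 + 1(48.77) = 48.77
  B: 0 + 1(48.77) = 48.77
  D: 202 (inert)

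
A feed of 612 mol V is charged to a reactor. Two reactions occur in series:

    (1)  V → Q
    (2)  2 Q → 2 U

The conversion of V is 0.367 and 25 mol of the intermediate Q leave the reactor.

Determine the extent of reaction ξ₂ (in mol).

Conversion of V: V consumed = 1ξ₁ = 0.367 × 612 → ξ₁ = 224.6 mol.
Q balance: n_Q = 0 + 1ξ₁ − 2ξ₂ = 25 → ξ₂ = (1·224.6 − 25)/2 = 99.8 mol.
Outlet amounts (n = n₀ + Σ ν·ξ):
  V: 612 − 1(224.6) = 387.4
  Q: 0 + 1(224.6) − 2(99.8) = 25
  U: 0 + 2(99.8) = 199.6

ξ₂ = 99.8 mol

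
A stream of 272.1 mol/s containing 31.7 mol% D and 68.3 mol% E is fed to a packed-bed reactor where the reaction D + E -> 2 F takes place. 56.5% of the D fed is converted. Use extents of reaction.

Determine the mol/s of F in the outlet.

97.5 mol/s

D reacted = 0.565 × 86.26 = 48.73 mol/s; ν_D = −1, so ξ = 48.73/1 = 48.73 mol/s.
Outlet amounts (n = n₀ + ν ξ):
  D: 86.26 − 1(48.73) = 37.52
  E: 185.8 − 1(48.73) = 137.1
  F: 0 + 2(48.73) = 97.47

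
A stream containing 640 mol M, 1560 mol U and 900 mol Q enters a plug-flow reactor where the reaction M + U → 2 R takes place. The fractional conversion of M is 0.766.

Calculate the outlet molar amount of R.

M reacted = 0.766 × 640 = 490.2 mol; ν_M = −1, so ξ = 490.2/1 = 490.2 mol.
Outlet amounts (n = n₀ + ν ξ):
  M: 640 − 1(490.2) = 149.8
  U: 1560 − 1(490.2) = 1070
  R: 0 + 2(490.2) = 980.5
  Q: 900 (inert)

980 mol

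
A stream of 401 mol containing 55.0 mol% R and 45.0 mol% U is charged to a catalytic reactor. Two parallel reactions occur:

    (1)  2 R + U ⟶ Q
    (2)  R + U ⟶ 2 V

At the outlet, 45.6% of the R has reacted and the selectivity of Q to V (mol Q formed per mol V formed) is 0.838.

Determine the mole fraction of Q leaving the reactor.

0.12

Conversion of R: R consumed = 0.456 × 220.6 = 100.6 mol = 2ξ₁ + 1ξ₂.
Selectivity: 1ξ₁ / (2ξ₂) = 0.838 → ξ₁ = 1.676 ξ₂.
Substitute: (2·1.676 + 1) ξ₂ = 100.6 → ξ₂ = 23.11 mol, ξ₁ = 38.73 mol.
Outlet amounts (n = n₀ + Σ ν·ξ):
  R: 220.6 − 2(38.73) − 1(23.11) = 120
  U: 180.4 − 1(38.73) − 1(23.11) = 118.6
  Q: 0 + 1(38.73) = 38.73
  V: 0 + 2(23.11) = 46.22
Total out = 323.5 mol; y_Q = 38.73 / 323.5 = 0.1197.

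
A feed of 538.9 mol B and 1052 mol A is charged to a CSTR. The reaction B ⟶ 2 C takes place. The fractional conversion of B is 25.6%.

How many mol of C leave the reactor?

276 mol

B reacted = 0.256 × 538.9 = 138 mol; ν_B = −1, so ξ = 138/1 = 138 mol.
Outlet amounts (n = n₀ + ν ξ):
  B: 538.9 − 1(138) = 400.9
  C: 0 + 2(138) = 275.9
  A: 1052 (inert)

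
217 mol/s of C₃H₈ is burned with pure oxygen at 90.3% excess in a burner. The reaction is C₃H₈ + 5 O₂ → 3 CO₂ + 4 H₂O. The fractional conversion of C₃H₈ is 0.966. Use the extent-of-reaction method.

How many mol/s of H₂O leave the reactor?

Stoichiometric O₂ = 5 × 217 = 1085 mol/s; O₂ fed = 1085 × 1.903 = 2065 mol/s.
Fuel reacted = 0.966 × 217 → ξ = 209.6 mol/s.
Outlet (n = n₀ + ν ξ):
  C₃H₈: 217 − 1(209.6) = 7.378
  O₂: 2065 − 5(209.6) = 1017
  CO₂: 0 + 3(209.6) = 628.9
  H₂O: 0 + 4(209.6) = 838.5

838 mol/s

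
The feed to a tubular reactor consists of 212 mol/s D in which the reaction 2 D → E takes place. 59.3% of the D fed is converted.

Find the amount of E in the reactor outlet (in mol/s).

D reacted = 0.593 × 212 = 125.7 mol/s; ν_D = −2, so ξ = 125.7/2 = 62.86 mol/s.
Outlet amounts (n = n₀ + ν ξ):
  D: 212 − 2(62.86) = 86.28
  E: 0 + 1(62.86) = 62.86

62.9 mol/s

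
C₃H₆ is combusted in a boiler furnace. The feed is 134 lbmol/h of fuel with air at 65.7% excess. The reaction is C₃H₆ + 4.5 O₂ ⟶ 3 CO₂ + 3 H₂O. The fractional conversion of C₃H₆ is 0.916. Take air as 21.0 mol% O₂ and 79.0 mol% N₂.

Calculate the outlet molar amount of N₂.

Stoichiometric O₂ = 4.5 × 134 = 603 lbmol/h; O₂ fed = 603 × 1.657 = 999.2 lbmol/h.
N₂ fed = 999.2 × 79/21 = 3759 lbmol/h.
Fuel reacted = 0.916 × 134 → ξ = 122.7 lbmol/h.
Outlet (n = n₀ + ν ξ):
  C₃H₆: 134 − 1(122.7) = 11.26
  O₂: 999.2 − 4.5(122.7) = 446.8
  N₂: 3759 (inert)
  CO₂: 0 + 3(122.7) = 368.2
  H₂O: 0 + 3(122.7) = 368.2

3760 lbmol/h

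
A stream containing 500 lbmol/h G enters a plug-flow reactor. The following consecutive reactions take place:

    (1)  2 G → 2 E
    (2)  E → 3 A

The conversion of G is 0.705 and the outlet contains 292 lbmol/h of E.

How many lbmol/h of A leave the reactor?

Conversion of G: G consumed = 2ξ₁ = 0.705 × 500 → ξ₁ = 176.2 lbmol/h.
E balance: n_E = 0 + 2ξ₁ − 1ξ₂ = 292 → ξ₂ = (2·176.2 − 292)/1 = 60.5 lbmol/h.
Outlet amounts (n = n₀ + Σ ν·ξ):
  G: 500 − 2(176.2) = 147.5
  E: 0 + 2(176.2) − 1(60.5) = 292
  A: 0 + 3(60.5) = 181.5

182 lbmol/h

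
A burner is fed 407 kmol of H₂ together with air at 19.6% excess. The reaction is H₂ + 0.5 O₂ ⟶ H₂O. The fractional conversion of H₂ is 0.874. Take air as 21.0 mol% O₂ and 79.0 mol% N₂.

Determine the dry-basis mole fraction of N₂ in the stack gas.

Stoichiometric O₂ = 0.5 × 407 = 203.5 kmol; O₂ fed = 203.5 × 1.196 = 243.4 kmol.
N₂ fed = 243.4 × 79/21 = 915.6 kmol.
Fuel reacted = 0.874 × 407 → ξ = 355.7 kmol.
Outlet (n = n₀ + ν ξ):
  H₂: 407 − 1(355.7) = 51.28
  O₂: 243.4 − 0.5(355.7) = 65.53
  N₂: 915.6 (inert)
  H₂O: 0 + 1(355.7) = 355.7
Dry total = 1032 kmol; y_N₂ (dry) = 915.6 / 1032 = 0.8869.

0.887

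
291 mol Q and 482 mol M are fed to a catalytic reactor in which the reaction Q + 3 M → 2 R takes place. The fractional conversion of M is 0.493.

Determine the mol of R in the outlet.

158 mol

M reacted = 0.493 × 482 = 237.6 mol; ν_M = −3, so ξ = 237.6/3 = 79.21 mol.
Outlet amounts (n = n₀ + ν ξ):
  Q: 291 − 1(79.21) = 211.8
  M: 482 − 3(79.21) = 244.4
  R: 0 + 2(79.21) = 158.4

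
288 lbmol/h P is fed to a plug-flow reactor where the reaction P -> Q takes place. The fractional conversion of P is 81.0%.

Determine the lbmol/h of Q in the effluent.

233 lbmol/h

P reacted = 0.81 × 288 = 233.3 lbmol/h; ν_P = −1, so ξ = 233.3/1 = 233.3 lbmol/h.
Outlet amounts (n = n₀ + ν ξ):
  P: 288 − 1(233.3) = 54.72
  Q: 0 + 1(233.3) = 233.3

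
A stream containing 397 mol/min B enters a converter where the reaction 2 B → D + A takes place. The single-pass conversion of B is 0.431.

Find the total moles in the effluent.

397 mol/min

B reacted = 0.431 × 397 = 171.1 mol/min; ν_B = −2, so ξ = 171.1/2 = 85.55 mol/min.
Outlet amounts (n = n₀ + ν ξ):
  B: 397 − 2(85.55) = 225.9
  D: 0 + 1(85.55) = 85.55
  A: 0 + 1(85.55) = 85.55
Total out = 225.9 + 85.55 + 85.55 = 397 mol/min.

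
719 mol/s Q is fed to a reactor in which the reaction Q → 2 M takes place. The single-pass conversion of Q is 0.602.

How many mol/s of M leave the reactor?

866 mol/s

Q reacted = 0.602 × 719 = 432.8 mol/s; ν_Q = −1, so ξ = 432.8/1 = 432.8 mol/s.
Outlet amounts (n = n₀ + ν ξ):
  Q: 719 − 1(432.8) = 286.2
  M: 0 + 2(432.8) = 865.7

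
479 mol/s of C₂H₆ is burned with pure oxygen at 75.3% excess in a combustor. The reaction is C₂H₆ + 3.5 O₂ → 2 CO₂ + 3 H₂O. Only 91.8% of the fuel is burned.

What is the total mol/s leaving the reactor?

Stoichiometric O₂ = 3.5 × 479 = 1676 mol/s; O₂ fed = 1676 × 1.753 = 2939 mol/s.
Fuel reacted = 0.918 × 479 → ξ = 439.7 mol/s.
Outlet (n = n₀ + ν ξ):
  C₂H₆: 479 − 1(439.7) = 39.28
  O₂: 2939 − 3.5(439.7) = 1400
  CO₂: 0 + 2(439.7) = 879.4
  H₂O: 0 + 3(439.7) = 1319
Total out = 39.28 + 1400 + 879.4 + 1319 = 3638 mol/s.

3640 mol/s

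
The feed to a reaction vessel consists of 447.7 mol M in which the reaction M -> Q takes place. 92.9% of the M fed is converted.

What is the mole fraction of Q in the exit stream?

M reacted = 0.929 × 447.7 = 415.9 mol; ν_M = −1, so ξ = 415.9/1 = 415.9 mol.
Outlet amounts (n = n₀ + ν ξ):
  M: 447.7 − 1(415.9) = 31.79
  Q: 0 + 1(415.9) = 415.9
Total out = 447.7 mol; y_Q = 415.9 / 447.7 = 0.929.

0.929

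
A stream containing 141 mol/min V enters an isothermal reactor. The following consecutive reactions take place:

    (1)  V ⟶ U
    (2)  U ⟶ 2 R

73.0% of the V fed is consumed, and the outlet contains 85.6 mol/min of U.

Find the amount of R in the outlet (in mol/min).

Conversion of V: V consumed = 1ξ₁ = 0.73 × 141 → ξ₁ = 102.9 mol/min.
U balance: n_U = 0 + 1ξ₁ − 1ξ₂ = 85.6 → ξ₂ = (1·102.9 − 85.6)/1 = 17.33 mol/min.
Outlet amounts (n = n₀ + Σ ν·ξ):
  V: 141 − 1(102.9) = 38.07
  U: 0 + 1(102.9) − 1(17.33) = 85.6
  R: 0 + 2(17.33) = 34.66

34.7 mol/min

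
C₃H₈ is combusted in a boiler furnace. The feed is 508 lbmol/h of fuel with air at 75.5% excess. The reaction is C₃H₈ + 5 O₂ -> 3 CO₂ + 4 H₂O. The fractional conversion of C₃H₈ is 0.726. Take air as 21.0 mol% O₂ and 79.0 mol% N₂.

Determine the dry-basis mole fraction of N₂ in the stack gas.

Stoichiometric O₂ = 5 × 508 = 2540 lbmol/h; O₂ fed = 2540 × 1.755 = 4458 lbmol/h.
N₂ fed = 4458 × 79/21 = 16770 lbmol/h.
Fuel reacted = 0.726 × 508 → ξ = 368.8 lbmol/h.
Outlet (n = n₀ + ν ξ):
  C₃H₈: 508 − 1(368.8) = 139.2
  O₂: 4458 − 5(368.8) = 2614
  N₂: 16770 (inert)
  CO₂: 0 + 3(368.8) = 1106
  H₂O: 0 + 4(368.8) = 1475
Dry total = 20630 lbmol/h; y_N₂ (dry) = 16770 / 20630 = 0.8129.

0.813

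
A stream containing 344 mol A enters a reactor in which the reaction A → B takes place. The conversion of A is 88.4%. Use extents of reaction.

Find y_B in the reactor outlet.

A reacted = 0.884 × 344 = 304.1 mol; ν_A = −1, so ξ = 304.1/1 = 304.1 mol.
Outlet amounts (n = n₀ + ν ξ):
  A: 344 − 1(304.1) = 39.9
  B: 0 + 1(304.1) = 304.1
Total out = 344 mol; y_B = 304.1 / 344 = 0.884.

0.884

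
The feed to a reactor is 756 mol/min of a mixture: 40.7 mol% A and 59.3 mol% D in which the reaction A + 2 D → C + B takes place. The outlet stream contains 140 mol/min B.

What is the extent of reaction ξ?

ξ = 140 mol/min

For B: n = n₀ + 1ξ → 140 = 0 + 1ξ, giving ξ = 140 mol/min.
Outlet amounts (n = n₀ + ν ξ):
  A: 307.7 − 1(140) = 167.7
  D: 448.3 − 2(140) = 168.3
  C: 0 + 1(140) = 140
  B: 0 + 1(140) = 140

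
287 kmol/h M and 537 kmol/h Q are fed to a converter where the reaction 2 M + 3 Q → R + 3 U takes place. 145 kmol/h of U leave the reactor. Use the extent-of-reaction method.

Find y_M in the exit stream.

0.245

For U: n = n₀ + 3ξ → 145 = 0 + 3ξ, giving ξ = 48.33 kmol/h.
Outlet amounts (n = n₀ + ν ξ):
  M: 287 − 2(48.33) = 190.3
  Q: 537 − 3(48.33) = 392
  R: 0 + 1(48.33) = 48.33
  U: 0 + 3(48.33) = 145
Total out = 775.7 kmol/h; y_M = 190.3 / 775.7 = 0.2454.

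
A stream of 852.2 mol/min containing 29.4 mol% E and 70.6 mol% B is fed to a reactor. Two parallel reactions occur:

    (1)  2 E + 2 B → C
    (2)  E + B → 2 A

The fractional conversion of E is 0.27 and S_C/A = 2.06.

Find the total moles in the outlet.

Conversion of E: E consumed = 0.27 × 250.5 = 67.65 mol/min = 2ξ₁ + 1ξ₂.
Selectivity: 1ξ₁ / (2ξ₂) = 2.06 → ξ₁ = 4.12 ξ₂.
Substitute: (2·4.12 + 1) ξ₂ = 67.65 → ξ₂ = 7.321 mol/min, ξ₁ = 30.16 mol/min.
Outlet amounts (n = n₀ + Σ ν·ξ):
  E: 250.5 − 2(30.16) − 1(7.321) = 182.9
  B: 601.7 − 2(30.16) − 1(7.321) = 534
  C: 0 + 1(30.16) = 30.16
  A: 0 + 2(7.321) = 14.64
Total out = 182.9 + 534 + 30.16 + 14.64 = 761.7 mol/min.

762 mol/min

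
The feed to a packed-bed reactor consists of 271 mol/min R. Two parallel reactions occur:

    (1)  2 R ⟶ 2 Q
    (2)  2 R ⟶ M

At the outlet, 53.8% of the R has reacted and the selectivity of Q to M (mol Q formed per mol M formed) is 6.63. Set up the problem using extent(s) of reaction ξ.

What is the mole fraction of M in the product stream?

Conversion of R: R consumed = 0.538 × 271 = 145.8 mol/min = 2ξ₁ + 2ξ₂.
Selectivity: 2ξ₁ / (1ξ₂) = 6.63 → ξ₁ = 3.315 ξ₂.
Substitute: (2·3.315 + 2) ξ₂ = 145.8 → ξ₂ = 16.89 mol/min, ξ₁ = 56 mol/min.
Outlet amounts (n = n₀ + Σ ν·ξ):
  R: 271 − 2(56) − 2(16.89) = 125.2
  Q: 0 + 2(56) = 112
  M: 0 + 1(16.89) = 16.89
Total out = 254.1 mol/min; y_M = 16.89 / 254.1 = 0.06649.

0.0665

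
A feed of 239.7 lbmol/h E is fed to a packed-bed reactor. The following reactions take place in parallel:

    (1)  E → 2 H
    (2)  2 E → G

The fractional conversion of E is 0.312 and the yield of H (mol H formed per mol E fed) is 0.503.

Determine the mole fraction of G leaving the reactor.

Yield of H: 2ξ₁ / 239.7 = 0.503 → ξ₁ = 60.28 lbmol/h.
Conversion of E: 1ξ₁ + 2ξ₂ = 0.312 × 239.7 = 74.79 → ξ₂ = 7.251 lbmol/h.
Outlet amounts (n = n₀ + Σ ν·ξ):
  E: 239.7 − 1(60.28) − 2(7.251) = 164.9
  H: 0 + 2(60.28) = 120.6
  G: 0 + 1(7.251) = 7.251
Total out = 292.7 lbmol/h; y_G = 7.251 / 292.7 = 0.02477.

0.0248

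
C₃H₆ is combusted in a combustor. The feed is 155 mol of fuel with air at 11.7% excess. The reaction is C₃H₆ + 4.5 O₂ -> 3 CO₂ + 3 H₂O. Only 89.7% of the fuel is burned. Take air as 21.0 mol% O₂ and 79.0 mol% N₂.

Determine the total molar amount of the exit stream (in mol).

3930 mol

Stoichiometric O₂ = 4.5 × 155 = 697.5 mol; O₂ fed = 697.5 × 1.117 = 779.1 mol.
N₂ fed = 779.1 × 79/21 = 2931 mol.
Fuel reacted = 0.897 × 155 → ξ = 139 mol.
Outlet (n = n₀ + ν ξ):
  C₃H₆: 155 − 1(139) = 15.97
  O₂: 779.1 − 4.5(139) = 153.4
  N₂: 2931 (inert)
  CO₂: 0 + 3(139) = 417.1
  H₂O: 0 + 3(139) = 417.1
Total out = 15.97 + 153.4 + 2931 + 417.1 + 417.1 = 3935 mol.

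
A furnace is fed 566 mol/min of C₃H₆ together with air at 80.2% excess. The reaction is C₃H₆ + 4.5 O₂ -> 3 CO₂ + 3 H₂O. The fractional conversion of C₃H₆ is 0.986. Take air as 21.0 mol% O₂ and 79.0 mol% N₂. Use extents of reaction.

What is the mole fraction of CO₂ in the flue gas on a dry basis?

0.0796

Stoichiometric O₂ = 4.5 × 566 = 2547 mol/min; O₂ fed = 2547 × 1.802 = 4590 mol/min.
N₂ fed = 4590 × 79/21 = 17270 mol/min.
Fuel reacted = 0.986 × 566 → ξ = 558.1 mol/min.
Outlet (n = n₀ + ν ξ):
  C₃H₆: 566 − 1(558.1) = 7.924
  O₂: 4590 − 4.5(558.1) = 2078
  N₂: 17270 (inert)
  CO₂: 0 + 3(558.1) = 1674
  H₂O: 0 + 3(558.1) = 1674
Dry total = 21030 mol/min; y_CO₂ (dry) = 1674 / 21030 = 0.07962.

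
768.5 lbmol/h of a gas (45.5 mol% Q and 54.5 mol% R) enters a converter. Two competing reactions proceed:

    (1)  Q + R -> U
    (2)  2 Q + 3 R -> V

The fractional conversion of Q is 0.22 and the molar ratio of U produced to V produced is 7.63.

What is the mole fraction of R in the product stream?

Conversion of Q: Q consumed = 0.22 × 349.7 = 76.93 lbmol/h = 1ξ₁ + 2ξ₂.
Selectivity: 1ξ₁ / (1ξ₂) = 7.63 → ξ₁ = 7.63 ξ₂.
Substitute: (1·7.63 + 2) ξ₂ = 76.93 → ξ₂ = 7.988 lbmol/h, ξ₁ = 60.95 lbmol/h.
Outlet amounts (n = n₀ + Σ ν·ξ):
  Q: 349.7 − 1(60.95) − 2(7.988) = 272.7
  R: 418.8 − 1(60.95) − 3(7.988) = 333.9
  U: 0 + 1(60.95) = 60.95
  V: 0 + 1(7.988) = 7.988
Total out = 675.6 lbmol/h; y_R = 333.9 / 675.6 = 0.4943.

0.494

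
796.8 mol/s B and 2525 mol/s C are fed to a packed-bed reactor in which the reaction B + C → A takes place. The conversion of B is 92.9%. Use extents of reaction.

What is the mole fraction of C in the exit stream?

0.691

B reacted = 0.929 × 796.8 = 740.2 mol/s; ν_B = −1, so ξ = 740.2/1 = 740.2 mol/s.
Outlet amounts (n = n₀ + ν ξ):
  B: 796.8 − 1(740.2) = 56.57
  C: 2525 − 1(740.2) = 1785
  A: 0 + 1(740.2) = 740.2
Total out = 2582 mol/s; y_C = 1785 / 2582 = 0.6914.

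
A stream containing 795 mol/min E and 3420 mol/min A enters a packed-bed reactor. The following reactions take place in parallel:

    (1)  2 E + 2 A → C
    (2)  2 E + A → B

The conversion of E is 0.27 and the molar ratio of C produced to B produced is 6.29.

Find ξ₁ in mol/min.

Conversion of E: E consumed = 0.27 × 795 = 214.7 mol/min = 2ξ₁ + 2ξ₂.
Selectivity: 1ξ₁ / (1ξ₂) = 6.29 → ξ₁ = 6.29 ξ₂.
Substitute: (2·6.29 + 2) ξ₂ = 214.7 → ξ₂ = 14.72 mol/min, ξ₁ = 92.6 mol/min.
Outlet amounts (n = n₀ + Σ ν·ξ):
  E: 795 − 2(92.6) − 2(14.72) = 580.3
  A: 3420 − 2(92.6) − 1(14.72) = 3220
  C: 0 + 1(92.6) = 92.6
  B: 0 + 1(14.72) = 14.72

ξ₁ = 92.6 mol/min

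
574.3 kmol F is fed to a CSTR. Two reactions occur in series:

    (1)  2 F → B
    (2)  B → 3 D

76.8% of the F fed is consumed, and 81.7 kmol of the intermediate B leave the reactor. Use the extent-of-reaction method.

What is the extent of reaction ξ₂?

Conversion of F: F consumed = 2ξ₁ = 0.768 × 574.3 → ξ₁ = 220.5 kmol.
B balance: n_B = 0 + 1ξ₁ − 1ξ₂ = 81.7 → ξ₂ = (1·220.5 − 81.7)/1 = 138.8 kmol.
Outlet amounts (n = n₀ + Σ ν·ξ):
  F: 574.3 − 2(220.5) = 133.2
  B: 0 + 1(220.5) − 1(138.8) = 81.7
  D: 0 + 3(138.8) = 416.5

ξ₂ = 139 kmol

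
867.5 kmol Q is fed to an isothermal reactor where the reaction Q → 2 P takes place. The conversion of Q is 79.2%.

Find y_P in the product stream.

Q reacted = 0.792 × 867.5 = 687.1 kmol; ν_Q = −1, so ξ = 687.1/1 = 687.1 kmol.
Outlet amounts (n = n₀ + ν ξ):
  Q: 867.5 − 1(687.1) = 180.4
  P: 0 + 2(687.1) = 1374
Total out = 1555 kmol; y_P = 1374 / 1555 = 0.8839.

0.884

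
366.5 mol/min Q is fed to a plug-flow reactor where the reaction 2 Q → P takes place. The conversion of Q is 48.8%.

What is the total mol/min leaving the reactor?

Q reacted = 0.488 × 366.5 = 178.9 mol/min; ν_Q = −2, so ξ = 178.9/2 = 89.43 mol/min.
Outlet amounts (n = n₀ + ν ξ):
  Q: 366.5 − 2(89.43) = 187.6
  P: 0 + 1(89.43) = 89.43
Total out = 187.6 + 89.43 = 277.1 mol/min.

277 mol/min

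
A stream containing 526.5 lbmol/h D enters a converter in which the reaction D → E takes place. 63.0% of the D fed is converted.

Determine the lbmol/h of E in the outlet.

D reacted = 0.63 × 526.5 = 331.7 lbmol/h; ν_D = −1, so ξ = 331.7/1 = 331.7 lbmol/h.
Outlet amounts (n = n₀ + ν ξ):
  D: 526.5 − 1(331.7) = 194.8
  E: 0 + 1(331.7) = 331.7

332 lbmol/h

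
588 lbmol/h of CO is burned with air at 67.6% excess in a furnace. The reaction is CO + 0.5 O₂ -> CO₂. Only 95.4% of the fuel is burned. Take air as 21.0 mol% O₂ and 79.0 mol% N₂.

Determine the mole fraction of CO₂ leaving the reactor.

Stoichiometric O₂ = 0.5 × 588 = 294 lbmol/h; O₂ fed = 294 × 1.676 = 492.7 lbmol/h.
N₂ fed = 492.7 × 79/21 = 1854 lbmol/h.
Fuel reacted = 0.954 × 588 → ξ = 561 lbmol/h.
Outlet (n = n₀ + ν ξ):
  CO: 588 − 1(561) = 27.05
  O₂: 492.7 − 0.5(561) = 212.3
  N₂: 1854 (inert)
  CO₂: 0 + 1(561) = 561
Total out = 2654 lbmol/h; y_CO₂ = 561 / 2654 = 0.2114.

0.211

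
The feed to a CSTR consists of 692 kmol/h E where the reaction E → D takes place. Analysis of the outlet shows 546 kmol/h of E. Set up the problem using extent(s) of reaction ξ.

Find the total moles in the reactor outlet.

692 kmol/h

For E: n = n₀ − 1ξ → 546 = 692 − 1ξ, giving ξ = 146 kmol/h.
Outlet amounts (n = n₀ + ν ξ):
  E: 692 − 1(146) = 546
  D: 0 + 1(146) = 146
Total out = 546 + 146 = 692 kmol/h.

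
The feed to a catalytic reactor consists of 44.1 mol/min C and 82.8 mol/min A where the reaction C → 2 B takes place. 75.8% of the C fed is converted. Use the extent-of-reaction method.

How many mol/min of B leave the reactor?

66.9 mol/min

C reacted = 0.758 × 44.1 = 33.43 mol/min; ν_C = −1, so ξ = 33.43/1 = 33.43 mol/min.
Outlet amounts (n = n₀ + ν ξ):
  C: 44.1 − 1(33.43) = 10.67
  B: 0 + 2(33.43) = 66.86
  A: 82.8 (inert)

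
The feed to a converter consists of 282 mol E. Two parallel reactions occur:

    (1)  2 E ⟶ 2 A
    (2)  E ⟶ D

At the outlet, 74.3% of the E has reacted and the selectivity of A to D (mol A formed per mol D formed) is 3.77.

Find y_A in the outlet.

Conversion of E: E consumed = 0.743 × 282 = 209.5 mol = 2ξ₁ + 1ξ₂.
Selectivity: 2ξ₁ / (1ξ₂) = 3.77 → ξ₁ = 1.885 ξ₂.
Substitute: (2·1.885 + 1) ξ₂ = 209.5 → ξ₂ = 43.93 mol, ξ₁ = 82.8 mol.
Outlet amounts (n = n₀ + Σ ν·ξ):
  E: 282 − 2(82.8) − 1(43.93) = 72.47
  A: 0 + 2(82.8) = 165.6
  D: 0 + 1(43.93) = 43.93
Total out = 282 mol; y_A = 165.6 / 282 = 0.5872.

0.587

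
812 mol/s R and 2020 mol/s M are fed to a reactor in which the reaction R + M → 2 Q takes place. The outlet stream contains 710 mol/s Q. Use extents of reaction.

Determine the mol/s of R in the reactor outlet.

457 mol/s

For Q: n = n₀ + 2ξ → 710 = 0 + 2ξ, giving ξ = 355 mol/s.
Outlet amounts (n = n₀ + ν ξ):
  R: 812 − 1(355) = 457
  M: 2020 − 1(355) = 1665
  Q: 0 + 2(355) = 710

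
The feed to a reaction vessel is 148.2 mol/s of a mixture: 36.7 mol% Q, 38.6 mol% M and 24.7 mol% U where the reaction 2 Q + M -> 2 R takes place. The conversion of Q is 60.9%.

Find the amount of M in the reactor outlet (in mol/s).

40.6 mol/s

Q reacted = 0.609 × 54.39 = 33.12 mol/s; ν_Q = −2, so ξ = 33.12/2 = 16.56 mol/s.
Outlet amounts (n = n₀ + ν ξ):
  Q: 54.39 − 2(16.56) = 21.27
  M: 57.21 − 1(16.56) = 40.64
  R: 0 + 2(16.56) = 33.12
  U: 36.61 (inert)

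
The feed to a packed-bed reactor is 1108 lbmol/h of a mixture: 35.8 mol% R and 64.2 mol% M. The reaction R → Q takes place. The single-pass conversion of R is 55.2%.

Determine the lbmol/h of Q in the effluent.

R reacted = 0.552 × 396.7 = 219 lbmol/h; ν_R = −1, so ξ = 219/1 = 219 lbmol/h.
Outlet amounts (n = n₀ + ν ξ):
  R: 396.7 − 1(219) = 177.7
  Q: 0 + 1(219) = 219
  M: 711.3 (inert)

219 lbmol/h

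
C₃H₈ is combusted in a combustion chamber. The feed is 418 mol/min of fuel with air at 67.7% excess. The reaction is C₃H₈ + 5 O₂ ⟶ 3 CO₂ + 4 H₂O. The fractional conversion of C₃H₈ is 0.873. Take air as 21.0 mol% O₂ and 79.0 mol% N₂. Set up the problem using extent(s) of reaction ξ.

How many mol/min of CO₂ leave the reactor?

Stoichiometric O₂ = 5 × 418 = 2090 mol/min; O₂ fed = 2090 × 1.677 = 3505 mol/min.
N₂ fed = 3505 × 79/21 = 13190 mol/min.
Fuel reacted = 0.873 × 418 → ξ = 364.9 mol/min.
Outlet (n = n₀ + ν ξ):
  C₃H₈: 418 − 1(364.9) = 53.09
  O₂: 3505 − 5(364.9) = 1680
  N₂: 13190 (inert)
  CO₂: 0 + 3(364.9) = 1095
  H₂O: 0 + 4(364.9) = 1460

1090 mol/min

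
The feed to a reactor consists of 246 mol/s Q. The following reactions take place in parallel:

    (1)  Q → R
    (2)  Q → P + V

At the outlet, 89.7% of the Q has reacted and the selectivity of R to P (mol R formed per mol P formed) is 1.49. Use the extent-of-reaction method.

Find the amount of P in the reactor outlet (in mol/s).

Conversion of Q: Q consumed = 0.897 × 246 = 220.7 mol/s = 1ξ₁ + 1ξ₂.
Selectivity: 1ξ₁ / (1ξ₂) = 1.49 → ξ₁ = 1.49 ξ₂.
Substitute: (1·1.49 + 1) ξ₂ = 220.7 → ξ₂ = 88.62 mol/s, ξ₁ = 132 mol/s.
Outlet amounts (n = n₀ + Σ ν·ξ):
  Q: 246 − 1(132) − 1(88.62) = 25.34
  R: 0 + 1(132) = 132
  P: 0 + 1(88.62) = 88.62
  V: 0 + 1(88.62) = 88.62

88.6 mol/s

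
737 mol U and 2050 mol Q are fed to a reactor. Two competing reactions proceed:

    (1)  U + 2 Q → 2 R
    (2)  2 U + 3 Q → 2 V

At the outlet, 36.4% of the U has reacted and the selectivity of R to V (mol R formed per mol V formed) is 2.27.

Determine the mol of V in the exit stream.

126 mol

Conversion of U: U consumed = 0.364 × 737 = 268.3 mol = 1ξ₁ + 2ξ₂.
Selectivity: 2ξ₁ / (2ξ₂) = 2.27 → ξ₁ = 2.27 ξ₂.
Substitute: (1·2.27 + 2) ξ₂ = 268.3 → ξ₂ = 62.83 mol, ξ₁ = 142.6 mol.
Outlet amounts (n = n₀ + Σ ν·ξ):
  U: 737 − 1(142.6) − 2(62.83) = 468.7
  Q: 2050 − 2(142.6) − 3(62.83) = 1576
  R: 0 + 2(142.6) = 285.2
  V: 0 + 2(62.83) = 125.7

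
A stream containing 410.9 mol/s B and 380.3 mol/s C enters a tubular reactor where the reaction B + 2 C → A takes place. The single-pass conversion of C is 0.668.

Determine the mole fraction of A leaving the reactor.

0.236

C reacted = 0.668 × 380.3 = 254 mol/s; ν_C = −2, so ξ = 254/2 = 127 mol/s.
Outlet amounts (n = n₀ + ν ξ):
  B: 410.9 − 1(127) = 283.9
  C: 380.3 − 2(127) = 126.3
  A: 0 + 1(127) = 127
Total out = 537.2 mol/s; y_A = 127 / 537.2 = 0.2365.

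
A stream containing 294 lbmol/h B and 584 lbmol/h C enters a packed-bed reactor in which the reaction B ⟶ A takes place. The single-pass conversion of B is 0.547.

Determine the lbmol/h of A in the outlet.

161 lbmol/h

B reacted = 0.547 × 294 = 160.8 lbmol/h; ν_B = −1, so ξ = 160.8/1 = 160.8 lbmol/h.
Outlet amounts (n = n₀ + ν ξ):
  B: 294 − 1(160.8) = 133.2
  A: 0 + 1(160.8) = 160.8
  C: 584 (inert)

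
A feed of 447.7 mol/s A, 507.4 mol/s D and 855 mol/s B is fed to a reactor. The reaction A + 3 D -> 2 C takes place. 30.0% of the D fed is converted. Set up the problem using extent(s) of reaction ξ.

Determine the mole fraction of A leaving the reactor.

0.232

D reacted = 0.3 × 507.4 = 152.2 mol/s; ν_D = −3, so ξ = 152.2/3 = 50.74 mol/s.
Outlet amounts (n = n₀ + ν ξ):
  A: 447.7 − 1(50.74) = 397
  D: 507.4 − 3(50.74) = 355.2
  C: 0 + 2(50.74) = 101.5
  B: 855 (inert)
Total out = 1709 mol/s; y_A = 397 / 1709 = 0.2323.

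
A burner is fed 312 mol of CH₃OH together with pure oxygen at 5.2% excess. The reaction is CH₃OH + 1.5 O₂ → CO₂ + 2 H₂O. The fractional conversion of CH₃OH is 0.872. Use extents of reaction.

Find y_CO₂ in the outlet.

Stoichiometric O₂ = 1.5 × 312 = 468 mol; O₂ fed = 468 × 1.052 = 492.3 mol.
Fuel reacted = 0.872 × 312 → ξ = 272.1 mol.
Outlet (n = n₀ + ν ξ):
  CH₃OH: 312 − 1(272.1) = 39.94
  O₂: 492.3 − 1.5(272.1) = 84.24
  CO₂: 0 + 1(272.1) = 272.1
  H₂O: 0 + 2(272.1) = 544.1
Total out = 940.4 mol; y_CO₂ = 272.1 / 940.4 = 0.2893.

0.289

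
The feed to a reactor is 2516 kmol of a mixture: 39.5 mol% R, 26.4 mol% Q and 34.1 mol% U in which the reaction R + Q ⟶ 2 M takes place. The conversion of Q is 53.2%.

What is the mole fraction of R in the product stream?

0.255

Q reacted = 0.532 × 664.2 = 353.4 kmol; ν_Q = −1, so ξ = 353.4/1 = 353.4 kmol.
Outlet amounts (n = n₀ + ν ξ):
  R: 993.8 − 1(353.4) = 640.5
  Q: 664.2 − 1(353.4) = 310.9
  M: 0 + 2(353.4) = 706.7
  U: 858 (inert)
Total out = 2516 kmol; y_R = 640.5 / 2516 = 0.2546.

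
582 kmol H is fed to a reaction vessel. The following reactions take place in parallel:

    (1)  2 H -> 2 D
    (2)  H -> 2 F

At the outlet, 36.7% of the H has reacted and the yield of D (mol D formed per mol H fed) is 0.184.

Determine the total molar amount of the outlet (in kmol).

Yield of D: 2ξ₁ / 582 = 0.184 → ξ₁ = 53.54 kmol.
Conversion of H: 2ξ₁ + 1ξ₂ = 0.367 × 582 = 213.6 → ξ₂ = 106.5 kmol.
Outlet amounts (n = n₀ + Σ ν·ξ):
  H: 582 − 2(53.54) − 1(106.5) = 368.4
  D: 0 + 2(53.54) = 107.1
  F: 0 + 2(106.5) = 213
Total out = 368.4 + 107.1 + 213 = 688.5 kmol.

689 kmol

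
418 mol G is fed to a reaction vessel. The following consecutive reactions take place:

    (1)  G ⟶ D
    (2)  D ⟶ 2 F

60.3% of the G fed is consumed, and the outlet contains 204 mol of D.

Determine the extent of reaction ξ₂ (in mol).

Conversion of G: G consumed = 1ξ₁ = 0.603 × 418 → ξ₁ = 252.1 mol.
D balance: n_D = 0 + 1ξ₁ − 1ξ₂ = 204 → ξ₂ = (1·252.1 − 204)/1 = 48.05 mol.
Outlet amounts (n = n₀ + Σ ν·ξ):
  G: 418 − 1(252.1) = 165.9
  D: 0 + 1(252.1) − 1(48.05) = 204
  F: 0 + 2(48.05) = 96.11

ξ₂ = 48.1 mol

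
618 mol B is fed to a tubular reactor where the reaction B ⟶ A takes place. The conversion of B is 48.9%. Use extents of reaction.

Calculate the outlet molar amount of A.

302 mol

B reacted = 0.489 × 618 = 302.2 mol; ν_B = −1, so ξ = 302.2/1 = 302.2 mol.
Outlet amounts (n = n₀ + ν ξ):
  B: 618 − 1(302.2) = 315.8
  A: 0 + 1(302.2) = 302.2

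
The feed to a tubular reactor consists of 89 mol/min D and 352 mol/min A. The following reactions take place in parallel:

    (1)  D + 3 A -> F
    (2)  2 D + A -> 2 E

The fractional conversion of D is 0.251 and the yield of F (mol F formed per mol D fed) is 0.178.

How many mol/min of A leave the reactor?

Yield of F: 1ξ₁ / 89 = 0.178 → ξ₁ = 15.84 mol/min.
Conversion of D: 1ξ₁ + 2ξ₂ = 0.251 × 89 = 22.34 → ξ₂ = 3.248 mol/min.
Outlet amounts (n = n₀ + Σ ν·ξ):
  D: 89 − 1(15.84) − 2(3.248) = 66.66
  A: 352 − 3(15.84) − 1(3.248) = 301.2
  F: 0 + 1(15.84) = 15.84
  E: 0 + 2(3.248) = 6.497

301 mol/min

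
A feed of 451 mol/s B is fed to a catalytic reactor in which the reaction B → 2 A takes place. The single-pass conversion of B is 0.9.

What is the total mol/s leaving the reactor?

857 mol/s

B reacted = 0.9 × 451 = 405.9 mol/s; ν_B = −1, so ξ = 405.9/1 = 405.9 mol/s.
Outlet amounts (n = n₀ + ν ξ):
  B: 451 − 1(405.9) = 45.1
  A: 0 + 2(405.9) = 811.8
Total out = 45.1 + 811.8 = 856.9 mol/s.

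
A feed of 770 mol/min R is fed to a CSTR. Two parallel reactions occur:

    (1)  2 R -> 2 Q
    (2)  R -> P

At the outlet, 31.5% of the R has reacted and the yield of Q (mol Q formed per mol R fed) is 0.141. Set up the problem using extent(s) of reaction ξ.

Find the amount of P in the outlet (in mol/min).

Yield of Q: 2ξ₁ / 770 = 0.141 → ξ₁ = 54.28 mol/min.
Conversion of R: 2ξ₁ + 1ξ₂ = 0.315 × 770 = 242.6 → ξ₂ = 134 mol/min.
Outlet amounts (n = n₀ + Σ ν·ξ):
  R: 770 − 2(54.28) − 1(134) = 527.5
  Q: 0 + 2(54.28) = 108.6
  P: 0 + 1(134) = 134

134 mol/min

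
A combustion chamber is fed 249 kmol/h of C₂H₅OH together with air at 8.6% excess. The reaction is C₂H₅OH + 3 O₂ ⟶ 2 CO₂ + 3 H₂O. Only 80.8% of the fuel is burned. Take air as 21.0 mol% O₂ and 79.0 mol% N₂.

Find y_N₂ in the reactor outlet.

0.708

Stoichiometric O₂ = 3 × 249 = 747 kmol/h; O₂ fed = 747 × 1.086 = 811.2 kmol/h.
N₂ fed = 811.2 × 79/21 = 3052 kmol/h.
Fuel reacted = 0.808 × 249 → ξ = 201.2 kmol/h.
Outlet (n = n₀ + ν ξ):
  C₂H₅OH: 249 − 1(201.2) = 47.81
  O₂: 811.2 − 3(201.2) = 207.7
  N₂: 3052 (inert)
  CO₂: 0 + 2(201.2) = 402.4
  H₂O: 0 + 3(201.2) = 603.6
Total out = 4313 kmol/h; y_N₂ = 3052 / 4313 = 0.7075.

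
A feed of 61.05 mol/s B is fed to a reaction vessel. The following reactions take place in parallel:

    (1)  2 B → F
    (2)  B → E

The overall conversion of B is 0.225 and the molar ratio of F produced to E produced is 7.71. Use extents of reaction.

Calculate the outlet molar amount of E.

Conversion of B: B consumed = 0.225 × 61.05 = 13.74 mol/s = 2ξ₁ + 1ξ₂.
Selectivity: 1ξ₁ / (1ξ₂) = 7.71 → ξ₁ = 7.71 ξ₂.
Substitute: (2·7.71 + 1) ξ₂ = 13.74 → ξ₂ = 0.8366 mol/s, ξ₁ = 6.45 mol/s.
Outlet amounts (n = n₀ + Σ ν·ξ):
  B: 61.05 − 2(6.45) − 1(0.8366) = 47.31
  F: 0 + 1(6.45) = 6.45
  E: 0 + 1(0.8366) = 0.8366

0.837 mol/s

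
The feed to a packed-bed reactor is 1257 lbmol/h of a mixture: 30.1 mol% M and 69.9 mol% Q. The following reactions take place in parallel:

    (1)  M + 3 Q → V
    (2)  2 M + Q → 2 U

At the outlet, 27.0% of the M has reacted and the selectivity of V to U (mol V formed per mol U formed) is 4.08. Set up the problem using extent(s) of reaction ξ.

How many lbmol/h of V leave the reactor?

Conversion of M: M consumed = 0.27 × 378.4 = 102.2 lbmol/h = 1ξ₁ + 2ξ₂.
Selectivity: 1ξ₁ / (2ξ₂) = 4.08 → ξ₁ = 8.16 ξ₂.
Substitute: (1·8.16 + 2) ξ₂ = 102.2 → ξ₂ = 10.05 lbmol/h, ξ₁ = 82.05 lbmol/h.
Outlet amounts (n = n₀ + Σ ν·ξ):
  M: 378.4 − 1(82.05) − 2(10.05) = 276.2
  Q: 878.6 − 3(82.05) − 1(10.05) = 622.4
  V: 0 + 1(82.05) = 82.05
  U: 0 + 2(10.05) = 20.11

82 lbmol/h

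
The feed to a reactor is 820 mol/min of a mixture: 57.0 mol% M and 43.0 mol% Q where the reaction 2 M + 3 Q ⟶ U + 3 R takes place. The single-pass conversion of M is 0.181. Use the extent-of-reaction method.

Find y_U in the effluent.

0.0544

M reacted = 0.181 × 467.4 = 84.6 mol/min; ν_M = −2, so ξ = 84.6/2 = 42.3 mol/min.
Outlet amounts (n = n₀ + ν ξ):
  M: 467.4 − 2(42.3) = 382.8
  Q: 352.6 − 3(42.3) = 225.7
  U: 0 + 1(42.3) = 42.3
  R: 0 + 3(42.3) = 126.9
Total out = 777.7 mol/min; y_U = 42.3 / 777.7 = 0.05439.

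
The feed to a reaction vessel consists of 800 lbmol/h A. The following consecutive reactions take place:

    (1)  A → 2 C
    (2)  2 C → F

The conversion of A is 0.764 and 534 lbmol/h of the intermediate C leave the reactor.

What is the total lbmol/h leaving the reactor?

Conversion of A: A consumed = 1ξ₁ = 0.764 × 800 → ξ₁ = 611.2 lbmol/h.
C balance: n_C = 0 + 2ξ₁ − 2ξ₂ = 534 → ξ₂ = (2·611.2 − 534)/2 = 344.2 lbmol/h.
Outlet amounts (n = n₀ + Σ ν·ξ):
  A: 800 − 1(611.2) = 188.8
  C: 0 + 2(611.2) − 2(344.2) = 534
  F: 0 + 1(344.2) = 344.2
Total out = 188.8 + 534 + 344.2 = 1067 lbmol/h.

1070 lbmol/h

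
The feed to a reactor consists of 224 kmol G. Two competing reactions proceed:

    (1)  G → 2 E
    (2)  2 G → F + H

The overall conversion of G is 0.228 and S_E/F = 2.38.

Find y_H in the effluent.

0.0659

Conversion of G: G consumed = 0.228 × 224 = 51.07 kmol = 1ξ₁ + 2ξ₂.
Selectivity: 2ξ₁ / (1ξ₂) = 2.38 → ξ₁ = 1.19 ξ₂.
Substitute: (1·1.19 + 2) ξ₂ = 51.07 → ξ₂ = 16.01 kmol, ξ₁ = 19.05 kmol.
Outlet amounts (n = n₀ + Σ ν·ξ):
  G: 224 − 1(19.05) − 2(16.01) = 172.9
  E: 0 + 2(19.05) = 38.1
  F: 0 + 1(16.01) = 16.01
  H: 0 + 1(16.01) = 16.01
Total out = 243.1 kmol; y_H = 16.01 / 243.1 = 0.06587.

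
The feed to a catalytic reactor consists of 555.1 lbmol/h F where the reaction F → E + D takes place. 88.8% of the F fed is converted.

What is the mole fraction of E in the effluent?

F reacted = 0.888 × 555.1 = 492.9 lbmol/h; ν_F = −1, so ξ = 492.9/1 = 492.9 lbmol/h.
Outlet amounts (n = n₀ + ν ξ):
  F: 555.1 − 1(492.9) = 62.17
  E: 0 + 1(492.9) = 492.9
  D: 0 + 1(492.9) = 492.9
Total out = 1048 lbmol/h; y_E = 492.9 / 1048 = 0.4703.

0.47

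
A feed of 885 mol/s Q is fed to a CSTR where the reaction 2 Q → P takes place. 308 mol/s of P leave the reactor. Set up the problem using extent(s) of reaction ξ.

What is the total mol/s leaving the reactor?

For P: n = n₀ + 1ξ → 308 = 0 + 1ξ, giving ξ = 308 mol/s.
Outlet amounts (n = n₀ + ν ξ):
  Q: 885 − 2(308) = 269
  P: 0 + 1(308) = 308
Total out = 269 + 308 = 577 mol/s.

577 mol/s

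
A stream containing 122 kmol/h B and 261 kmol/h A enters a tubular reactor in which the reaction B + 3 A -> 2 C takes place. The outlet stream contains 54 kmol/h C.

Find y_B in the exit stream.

For C: n = n₀ + 2ξ → 54 = 0 + 2ξ, giving ξ = 27 kmol/h.
Outlet amounts (n = n₀ + ν ξ):
  B: 122 − 1(27) = 95
  A: 261 − 3(27) = 180
  C: 0 + 2(27) = 54
Total out = 329 kmol/h; y_B = 95 / 329 = 0.2888.

0.289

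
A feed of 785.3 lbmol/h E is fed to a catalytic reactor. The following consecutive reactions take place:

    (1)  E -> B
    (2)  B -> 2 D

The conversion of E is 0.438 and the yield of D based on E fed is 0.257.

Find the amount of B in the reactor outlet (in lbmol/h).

243 lbmol/h

Conversion of E: E consumed = 1ξ₁ = 0.438 × 785.3 → ξ₁ = 344 lbmol/h.
Yield of D: 2ξ₂ / 785.3 = 0.257 → ξ₂ = 100.9 lbmol/h.
Outlet amounts (n = n₀ + Σ ν·ξ):
  E: 785.3 − 1(344) = 441.3
  B: 0 + 1(344) − 1(100.9) = 243.1
  D: 0 + 2(100.9) = 201.8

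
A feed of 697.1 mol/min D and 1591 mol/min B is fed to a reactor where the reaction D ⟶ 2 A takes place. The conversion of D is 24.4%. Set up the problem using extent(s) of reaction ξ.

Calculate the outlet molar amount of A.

D reacted = 0.244 × 697.1 = 170.1 mol/min; ν_D = −1, so ξ = 170.1/1 = 170.1 mol/min.
Outlet amounts (n = n₀ + ν ξ):
  D: 697.1 − 1(170.1) = 527
  A: 0 + 2(170.1) = 340.2
  B: 1591 (inert)

340 mol/min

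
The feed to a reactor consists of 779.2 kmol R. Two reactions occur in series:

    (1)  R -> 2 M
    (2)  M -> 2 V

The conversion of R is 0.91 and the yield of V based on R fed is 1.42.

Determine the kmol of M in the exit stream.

Conversion of R: R consumed = 1ξ₁ = 0.91 × 779.2 → ξ₁ = 709.1 kmol.
Yield of V: 2ξ₂ / 779.2 = 1.42 → ξ₂ = 553.2 kmol.
Outlet amounts (n = n₀ + Σ ν·ξ):
  R: 779.2 − 1(709.1) = 70.13
  M: 0 + 2(709.1) − 1(553.2) = 864.9
  V: 0 + 2(553.2) = 1106

865 kmol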